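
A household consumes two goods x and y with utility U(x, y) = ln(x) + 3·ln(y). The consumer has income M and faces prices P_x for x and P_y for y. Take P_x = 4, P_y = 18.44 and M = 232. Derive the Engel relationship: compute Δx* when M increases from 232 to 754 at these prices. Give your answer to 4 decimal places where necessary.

Tangency: MRS = (1/3)·y/x = P_x/P_y.
Rearranging, P_y·y = 3·P_x·x. Substituting into the budget gives P_x·x·(1 + 3) = M.
Demand: x*(P_x,P_y,M) = 0.25·M/P_x and y* = 0.75·M/P_y.
At P_x=4, P_y=18.44, M=232: x* = 0.25·232/4 = 14.5.
At M' = 754: x* = 47.125. Change: 47.125 − 14.5 = 32.625.

Δx* = 32.625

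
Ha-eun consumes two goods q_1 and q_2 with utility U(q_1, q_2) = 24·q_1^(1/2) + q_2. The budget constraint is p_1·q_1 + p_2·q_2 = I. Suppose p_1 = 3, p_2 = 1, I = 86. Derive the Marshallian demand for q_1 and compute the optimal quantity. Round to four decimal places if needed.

Solve: √q_1 = 12·p_2/p_1, so q_1*(p_1,p_2) = (12·p_2/p_1)², and q_2* = (I − p_1·q_1*)/p_2.
Plugging in: q_1* = (12·1/3)² = 16.

q_1* = 16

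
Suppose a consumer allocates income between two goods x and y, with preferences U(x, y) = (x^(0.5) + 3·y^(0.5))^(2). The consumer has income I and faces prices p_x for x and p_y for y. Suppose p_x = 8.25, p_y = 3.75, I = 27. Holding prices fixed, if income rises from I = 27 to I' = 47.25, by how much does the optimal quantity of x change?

MRS = MU_x/MU_y = (1/3)·(y/x)^(0.5). Set equal to p_x/p_y.
Hence y/x = (3·p_x/p_y)^(1/(0.5)), i.e. raised to the 2 power.
With the ratio pinned down, the budget gives x* = I/(p_x + p_y·(y/x)) and y* = (y/x)·x*.
Numerically y/x = 43.56, so x* = 27/(8.25 + 3.75·43.56) = 0.1573.
At I' = 47.25: x* = 0.2753. Change: 0.2753 − 0.1573 = 0.118.

Δx* = 0.118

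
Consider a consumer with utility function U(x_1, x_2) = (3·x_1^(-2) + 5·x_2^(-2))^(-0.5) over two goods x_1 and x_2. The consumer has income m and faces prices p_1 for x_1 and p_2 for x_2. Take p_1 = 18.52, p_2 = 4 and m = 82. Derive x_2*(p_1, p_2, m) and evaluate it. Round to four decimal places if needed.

x_2* = 6.1322

MU_x_1 ∝ 3·x_1^(-3), MU_x_2 ∝ 5·x_2^(-3), so MRS = (3/5)·(x_2/x_1)^(3) = p_1/p_2.
Solve for the ratio: x_2/x_1 = [(5/3)·p_1/p_2]^(1/3).
With the ratio pinned down, the budget gives x_1* = m/(p_1 + p_2·(x_2/x_1)) and x_2* = (x_2/x_1)·x_1*.
Numerically x_2/x_1 = 1.976105, so x_1* = 82/(18.52 + 4·1.976105) = 3.1032 and x_2* = 1.976105·3.1032 = 6.1322.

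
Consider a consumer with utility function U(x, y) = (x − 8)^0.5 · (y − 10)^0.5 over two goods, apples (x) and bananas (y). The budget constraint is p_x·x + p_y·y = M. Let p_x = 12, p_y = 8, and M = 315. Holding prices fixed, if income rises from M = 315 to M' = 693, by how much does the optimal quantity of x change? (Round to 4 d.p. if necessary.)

Let x' = x−8, y' = y−10. MRS = y'/x' = p_x/p_y.
After buying the subsistence bundle (8, 10), a share 0.5 of the remaining income goes to x: x* = 8 + 0.5·(M − 8p_x − 10p_y)/p_x.
Discretionary income = 315 − 8·12 − 10·8 = 139; x* = 8 + 0.5·139/12 = 13.7917.
At M' = 693: x* = 29.5417. Change: 29.5417 − 13.7917 = 15.75.

Δx* = 15.75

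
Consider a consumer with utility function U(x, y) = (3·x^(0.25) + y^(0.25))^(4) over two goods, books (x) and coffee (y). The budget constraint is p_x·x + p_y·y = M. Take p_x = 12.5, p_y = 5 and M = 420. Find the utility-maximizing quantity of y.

y* = 20.0574

From the CES first-order condition, 3·(y/x)^(0.75) = p_x/p_y.
Solve for the ratio: y/x = [(1/3)·p_x/p_y]^(4/3).
Substitute y = (y/x)·x into the budget: x* = M/(p_x + p_y·(y/x)).
Numerically y/x = 0.784197, so x* = 420/(12.5 + 5·0.784197) = 25.577 and y* = 0.784197·25.577 = 20.0574.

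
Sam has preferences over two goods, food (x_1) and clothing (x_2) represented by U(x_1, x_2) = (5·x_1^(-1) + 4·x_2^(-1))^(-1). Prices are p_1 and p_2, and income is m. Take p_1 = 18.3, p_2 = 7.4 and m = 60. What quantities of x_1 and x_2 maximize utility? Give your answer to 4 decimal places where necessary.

Substitute x_2 = (x_2/x_1)·x_1 into the budget: x_1* = m/(p_1 + p_2·(x_2/x_1)).
Numerically x_2/x_1 = 1.406548, so x_1* = 60/(18.3 + 7.4·1.406548) = 2.09 and x_2* = 1.406548·2.09 = 2.9397.

x_1* = 2.09, x_2* = 2.9397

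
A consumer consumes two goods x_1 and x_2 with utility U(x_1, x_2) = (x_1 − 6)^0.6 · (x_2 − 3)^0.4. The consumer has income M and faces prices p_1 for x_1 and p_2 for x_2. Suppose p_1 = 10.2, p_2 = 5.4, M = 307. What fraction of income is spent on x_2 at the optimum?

Discretionary income = 307 − 6·10.2 − 3·5.4 = 229.6; x_1* = 6 + 0.6·229.6/10.2 = 19.5059; x_2* = 3 + 0.4·229.6/5.4 = 20.0074.
Expenditure on x_2: 5.4·20.0074 = 108.04; share = 0.3519.

share on x_2 = 0.3519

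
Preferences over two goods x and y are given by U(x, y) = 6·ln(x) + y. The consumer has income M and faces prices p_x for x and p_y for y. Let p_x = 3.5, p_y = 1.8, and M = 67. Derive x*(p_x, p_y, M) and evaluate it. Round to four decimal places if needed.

Set MRS = p_x/p_y: (6/x)/1 = p_x/p_y.
So x*(p_x,p_y) = 6·p_y/p_x, independent of income; and y* = (M − 6·p_y)/p_y.
At the given prices: x* = 6·1.8/3.5 = 3.0857.

x* = 3.0857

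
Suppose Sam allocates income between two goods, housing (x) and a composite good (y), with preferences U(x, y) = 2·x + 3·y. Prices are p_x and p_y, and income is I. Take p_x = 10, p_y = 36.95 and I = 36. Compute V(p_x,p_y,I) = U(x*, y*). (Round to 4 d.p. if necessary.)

Perfect substitutes: compare marginal utility per dollar. 2/p_x vs 3/p_y → 0.2 vs 0.0812.
x gives more utility per dollar, so spend all income on x: x* = I/p_x, y* = 0.
Numerically: x* = 3.6, y* = 0.
Utility at the optimum: U(3.6, 0) = 7.2.

V = 7.2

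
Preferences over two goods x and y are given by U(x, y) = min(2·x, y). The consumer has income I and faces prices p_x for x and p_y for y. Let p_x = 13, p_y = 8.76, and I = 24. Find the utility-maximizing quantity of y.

Leontief preferences: the optimum is at the kink where x/1 = y/2, i.e. y = 2·x.
Budget: p_x·x + p_y·2·x = I, so (p_x + 2·p_y)·x = I.
Demand: x*(p_x,p_y,I) = I/(p_x + 2·p_y), y* = 2·I/(p_x + 2·p_y).
Here 13 + 2·8.76 = 30.52, giving y* = 1.5727.

y* = 1.5727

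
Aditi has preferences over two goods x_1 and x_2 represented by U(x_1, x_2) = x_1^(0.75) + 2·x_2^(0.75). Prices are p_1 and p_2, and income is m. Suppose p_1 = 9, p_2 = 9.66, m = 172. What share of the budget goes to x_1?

MRS = MU_x_1/MU_x_2 = (1/2)·(x_2/x_1)^(0.25). Set equal to p_1/p_2.
Hence x_2/x_1 = (2·p_1/p_2)^(1/(0.25)), i.e. raised to the 4 power.
Substitute x_2 = (x_2/x_1)·x_1 into the budget: x_1* = m/(p_1 + p_2·(x_2/x_1)).
Numerically x_2/x_1 = 12.055397, so x_1* = 172/(9 + 9.66·12.055397) = 1.371 and x_2* = 12.055397·1.371 = 16.528.
Expenditure on x_1: 9·1.371 = 12.3391; share = 0.0717.

share on x_1 = 0.0717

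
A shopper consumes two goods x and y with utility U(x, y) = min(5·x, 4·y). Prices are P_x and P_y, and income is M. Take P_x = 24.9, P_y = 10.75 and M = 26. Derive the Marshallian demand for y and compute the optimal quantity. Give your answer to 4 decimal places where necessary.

y* = 0.8477

Leontief preferences: the optimum is at the kink where x/4 = y/5, i.e. y = (5/4)·x.
Budget: P_x·x + P_y·(5/4)·x = M, so (4·P_x + 5·P_y)·x = 4·M.
Demand: x*(P_x,P_y,M) = 4·M/(4·P_x + 5·P_y), y* = 5·M/(4·P_x + 5·P_y).
Here 4·24.9 + 5·10.75 = 153.35, giving y* = 0.8477.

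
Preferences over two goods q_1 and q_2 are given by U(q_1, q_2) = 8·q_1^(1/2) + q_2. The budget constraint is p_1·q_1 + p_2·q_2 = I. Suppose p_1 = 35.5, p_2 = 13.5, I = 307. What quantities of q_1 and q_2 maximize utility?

MU_q_1 = 4/√q_1, MU_q_2 = 1. Tangency: 4/√q_1 = p_1/p_2.
Solve: √q_1 = 4·p_2/p_1, so q_1*(p_1,p_2) = (4·p_2/p_1)², and q_2* = (I − p_1·q_1*)/p_2.
Plugging in: q_1* = (4·13.5/35.5)² = 2.3138, q_2* = 16.6562.

q_1* = 2.3138, q_2* = 16.6562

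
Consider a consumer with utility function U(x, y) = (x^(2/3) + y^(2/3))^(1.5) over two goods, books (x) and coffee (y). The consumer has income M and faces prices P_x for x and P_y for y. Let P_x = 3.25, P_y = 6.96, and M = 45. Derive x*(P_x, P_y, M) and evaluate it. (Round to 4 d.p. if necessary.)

x* = 11.3675

With the ratio pinned down, the budget gives x* = M/(P_x + P_y·(y/x)) and y* = (y/x)·x*.
Numerically y/x = 0.101817, so x* = 45/(3.25 + 6.96·0.101817) = 11.3675.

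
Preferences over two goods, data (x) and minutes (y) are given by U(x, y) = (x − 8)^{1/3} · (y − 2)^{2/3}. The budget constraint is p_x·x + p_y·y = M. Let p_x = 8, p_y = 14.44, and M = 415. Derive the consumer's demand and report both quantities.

x* = 21.4217, y* = 16.8717

This is Cobb-Douglas in (x−8, y−2): tangency gives 1/3·p_y·(y−2) = 2/3·p_x·(x−8).
Substituting into the budget: x* = 8 + 1/3·(M − 8·p_x − 2·p_y)/p_x, and y* = 2 + 2/3·(…)/p_y.
Discretionary income = 415 − 8·8 − 2·14.44 = 322.12; x* = 8 + 1/3·322.12/8 = 21.4217; y* = 2 + 2/3·322.12/14.44 = 16.8717.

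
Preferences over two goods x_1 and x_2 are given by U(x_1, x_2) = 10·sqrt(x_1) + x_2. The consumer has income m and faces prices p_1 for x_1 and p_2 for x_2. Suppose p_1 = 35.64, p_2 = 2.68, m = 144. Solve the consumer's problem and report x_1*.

x_1* = 0.1414

Set MRS = p_1/p_2: 5·x_1^(−1/2) = p_1/p_2.
Solve: √x_1 = 5·p_2/p_1, so x_1*(p_1,p_2) = (5·p_2/p_1)², and x_2* = (m − p_1·x_1*)/p_2.
Plugging in: x_1* = (5·2.68/35.64)² = 0.1414.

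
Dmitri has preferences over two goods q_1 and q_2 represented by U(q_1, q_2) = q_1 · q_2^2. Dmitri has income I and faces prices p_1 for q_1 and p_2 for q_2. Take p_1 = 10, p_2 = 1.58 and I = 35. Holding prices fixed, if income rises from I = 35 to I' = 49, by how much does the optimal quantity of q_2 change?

MU_q_1/MU_q_2 = (q_2)/(2·q_1); tangency sets this equal to p_1/p_2.
Rearranging, p_2·q_2 = 2·p_1·q_1. Substituting into the budget gives p_1·q_1·(1 + 2) = I.
Demand: q_1*(p_1,p_2,I) = 1/3·I/p_1 and q_2* = 2/3·I/p_2.
At p_1=10, p_2=1.58, I=35: q_2* = 2/3·35/1.58 = 14.7679.
At I' = 49: q_2* = 20.6751. Change: 20.6751 − 14.7679 = 5.9072.

Δq_2* = 5.9072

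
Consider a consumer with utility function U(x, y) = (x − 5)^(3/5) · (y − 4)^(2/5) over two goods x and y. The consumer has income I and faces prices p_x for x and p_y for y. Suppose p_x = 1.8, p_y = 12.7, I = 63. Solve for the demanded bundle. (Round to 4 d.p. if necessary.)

x* = 6.0667, y* = 4.1008

MRS = (3/2)·(y−4)/(x−5). Tangency with p_x/p_y gives y−4 = (2/3)·(p_x/p_y)·(x−5).
Substituting into the budget: x* = 5 + 0.6·(I − 5·p_x − 4·p_y)/p_x, and y* = 4 + 0.4·(…)/p_y.
Discretionary income = 63 − 5·1.8 − 4·12.7 = 3.2; x* = 5 + 0.6·3.2/1.8 = 6.0667; y* = 4 + 0.4·3.2/12.7 = 4.1008.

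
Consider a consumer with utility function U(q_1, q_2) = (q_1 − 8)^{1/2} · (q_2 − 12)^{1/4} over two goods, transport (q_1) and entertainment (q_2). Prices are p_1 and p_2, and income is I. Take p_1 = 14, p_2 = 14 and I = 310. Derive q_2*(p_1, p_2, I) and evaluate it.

q_2* = 12.7143

This is Cobb-Douglas in (q_1−8, q_2−12): tangency gives 0.5·p_2·(q_2−12) = 0.25·p_1·(q_1−8).
After buying the subsistence bundle (8, 12), a share 2/3 of the remaining income goes to q_1: q_1* = 8 + 2/3·(I − 8p_1 − 12p_2)/p_1.
Discretionary income = 310 − 8·14 − 12·14 = 30; q_2* = 12 + 1/3·30/14 = 12.7143.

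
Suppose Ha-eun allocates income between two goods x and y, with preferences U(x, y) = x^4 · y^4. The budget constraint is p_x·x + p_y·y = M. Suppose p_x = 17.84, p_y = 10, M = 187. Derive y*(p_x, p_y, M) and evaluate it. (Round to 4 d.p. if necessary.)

y* = 9.35

MU_x/MU_y = (4·y)/(4·x); tangency sets this equal to p_x/p_y.
So 4·p_y·y = 4·p_x·x; combined with the budget, a share 0.5 of income goes to x.
Demand: x*(p_x,p_y,M) = 0.5·M/p_x and y* = 0.5·M/p_y.
At p_x=17.84, p_y=10, M=187: y* = 0.5·187/10 = 9.35.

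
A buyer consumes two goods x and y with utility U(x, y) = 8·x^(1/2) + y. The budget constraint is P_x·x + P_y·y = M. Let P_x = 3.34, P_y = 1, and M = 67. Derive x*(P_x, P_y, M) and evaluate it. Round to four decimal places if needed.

Set MRS = P_x/P_y: 4·x^(−1/2) = P_x/P_y.
Thus x* = (4·P_y/P_x)² — independent of M — with the rest of income spent on y.
Plugging in: x* = (4·1/3.34)² = 1.4343.

x* = 1.4343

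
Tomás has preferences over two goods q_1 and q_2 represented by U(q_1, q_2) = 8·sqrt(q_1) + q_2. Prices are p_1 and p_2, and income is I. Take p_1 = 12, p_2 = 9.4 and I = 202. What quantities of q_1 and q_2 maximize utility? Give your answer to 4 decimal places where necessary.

q_1* = 9.8178, q_2* = 8.956

Set MRS = p_1/p_2: 4·q_1^(−1/2) = p_1/p_2.
Thus q_1* = (4·p_2/p_1)² — independent of I — with the rest of income spent on q_2.
Plugging in: q_1* = (4·9.4/12)² = 9.8178, q_2* = 8.956.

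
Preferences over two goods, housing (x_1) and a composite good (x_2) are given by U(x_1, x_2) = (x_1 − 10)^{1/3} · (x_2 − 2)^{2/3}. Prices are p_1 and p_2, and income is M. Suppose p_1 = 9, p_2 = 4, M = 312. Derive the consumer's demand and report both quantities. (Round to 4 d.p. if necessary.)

This is Cobb-Douglas in (x_1−10, x_2−2): tangency gives 1/3·p_2·(x_2−2) = 2/3·p_1·(x_1−10).
After buying the subsistence bundle (10, 2), a share 1/3 of the remaining income goes to x_1: x_1* = 10 + 1/3·(M − 10p_1 − 2p_2)/p_1.
Discretionary income = 312 − 10·9 − 2·4 = 214; x_1* = 10 + 1/3·214/9 = 17.9259; x_2* = 2 + 2/3·214/4 = 37.6667.

x_1* = 17.9259, x_2* = 37.6667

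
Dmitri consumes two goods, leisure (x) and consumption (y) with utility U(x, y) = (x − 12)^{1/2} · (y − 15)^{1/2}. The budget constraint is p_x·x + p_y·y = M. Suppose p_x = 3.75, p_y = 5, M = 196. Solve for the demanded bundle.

x* = 22.1333, y* = 22.6

This is Cobb-Douglas in (x−12, y−15): tangency gives 0.5·p_y·(y−15) = 0.5·p_x·(x−12).
Substituting into the budget: x* = 12 + 0.5·(M − 12·p_x − 15·p_y)/p_x, and y* = 15 + 0.5·(…)/p_y.
Discretionary income = 196 − 12·3.75 − 15·5 = 76; x* = 12 + 0.5·76/3.75 = 22.1333; y* = 15 + 0.5·76/5 = 22.6.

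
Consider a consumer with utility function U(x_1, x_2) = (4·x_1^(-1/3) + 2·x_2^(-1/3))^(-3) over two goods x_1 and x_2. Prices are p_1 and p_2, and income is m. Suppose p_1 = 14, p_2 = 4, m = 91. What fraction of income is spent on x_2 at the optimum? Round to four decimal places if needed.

From the CES first-order condition, 2·(x_2/x_1)^(4/3) = p_1/p_2.
Solve for the ratio: x_2/x_1 = [(1/2)·p_1/p_2]^(0.75).
Substitute x_2 = (x_2/x_1)·x_1 into the budget: x_1* = m/(p_1 + p_2·(x_2/x_1)).
Numerically x_2/x_1 = 1.521523, so x_1* = 91/(14 + 4·1.521523) = 4.5305 and x_2* = 1.521523·4.5305 = 6.8933.
Expenditure on x_2: 4·6.8933 = 27.573; share = 0.303.

share on x_2 = 0.303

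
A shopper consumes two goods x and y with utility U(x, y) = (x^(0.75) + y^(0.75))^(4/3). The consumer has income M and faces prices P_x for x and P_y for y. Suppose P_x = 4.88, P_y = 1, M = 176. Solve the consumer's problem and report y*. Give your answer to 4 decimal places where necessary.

Numerically y/x = 567.125647, so x* = 176/(4.88 + 1·567.125647) = 0.3077 and y* = 567.125647·0.3077 = 174.4985.

y* = 174.4985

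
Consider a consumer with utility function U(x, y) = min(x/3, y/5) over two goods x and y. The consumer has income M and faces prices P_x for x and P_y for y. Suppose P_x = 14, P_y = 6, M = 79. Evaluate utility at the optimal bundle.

V = 1.0972

Leontief preferences: the optimum is at the kink where x/3 = y/5, i.e. y = (5/3)·x.
Budget: P_x·x + P_y·(5/3)·x = M, so (3·P_x + 5·P_y)·x = 3·M.
Demand: x*(P_x,P_y,M) = 3·M/(3·P_x + 5·P_y), y* = 5·M/(3·P_x + 5·P_y).
Here 3·14 + 5·6 = 72, giving x* = 3.2917 and y* = 5.4861.
Utility at the optimum: U(3.2917, 5.4861) = 1.0972.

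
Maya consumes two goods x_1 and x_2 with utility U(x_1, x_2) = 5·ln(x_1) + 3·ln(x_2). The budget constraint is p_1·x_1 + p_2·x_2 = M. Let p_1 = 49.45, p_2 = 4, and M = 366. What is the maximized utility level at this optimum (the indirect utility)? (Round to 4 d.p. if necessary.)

V = 18.2649

Tangency: MRS = (5/3)·x_2/x_1 = p_1/p_2.
Rearranging, p_2·x_2 = (3/5)·p_1·x_1. Substituting into the budget gives p_1·x_1·(1 + (3/5)) = M.
Demand: x_1*(p_1,p_2,M) = 0.625·M/p_1 and x_2* = 0.375·M/p_2.
At p_1=49.45, p_2=4, M=366: x_1* = 0.625·366/49.45 = 4.6259, x_2* = 34.3125.
Utility at the optimum: U(4.6259, 34.3125) = 18.2649.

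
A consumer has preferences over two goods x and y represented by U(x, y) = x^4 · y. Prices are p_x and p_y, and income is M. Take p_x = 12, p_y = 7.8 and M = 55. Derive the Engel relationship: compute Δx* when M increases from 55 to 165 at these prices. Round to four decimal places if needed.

Δx* = 7.3333

Tangency: MRS = 4·y/x = p_x/p_y.
So 4·p_y·y = p_x·x; combined with the budget, a share 0.8 of income goes to x.
Demand: x*(p_x,p_y,M) = 0.8·M/p_x and y* = 0.2·M/p_y.
At p_x=12, p_y=7.8, M=55: x* = 0.8·55/12 = 3.6667.
At M' = 165: x* = 11. Change: 11 − 3.6667 = 7.3333.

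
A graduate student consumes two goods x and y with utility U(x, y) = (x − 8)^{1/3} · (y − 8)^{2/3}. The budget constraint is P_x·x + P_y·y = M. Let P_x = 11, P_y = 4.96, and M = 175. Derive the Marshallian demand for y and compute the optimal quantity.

y* = 14.3602

MRS = (1/2)·(y−8)/(x−8). Tangency with P_x/P_y gives y−8 = 2·(P_x/P_y)·(x−8).
Substituting into the budget: x* = 8 + 1/3·(M − 8·P_x − 8·P_y)/P_x, and y* = 8 + 2/3·(…)/P_y.
Discretionary income = 175 − 8·11 − 8·4.96 = 47.32; y* = 8 + 2/3·47.32/4.96 = 14.3602.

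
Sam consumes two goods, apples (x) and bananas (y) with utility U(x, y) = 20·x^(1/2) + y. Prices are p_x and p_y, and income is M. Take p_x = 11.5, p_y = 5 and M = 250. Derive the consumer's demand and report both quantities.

Set MRS = p_x/p_y: 10·x^(−1/2) = p_x/p_y.
Solve: √x = 10·p_y/p_x, so x*(p_x,p_y) = (10·p_y/p_x)², and y* = (M − p_x·x*)/p_y.
Plugging in: x* = (10·5/11.5)² = 18.9036, y* = 6.5217.

x* = 18.9036, y* = 6.5217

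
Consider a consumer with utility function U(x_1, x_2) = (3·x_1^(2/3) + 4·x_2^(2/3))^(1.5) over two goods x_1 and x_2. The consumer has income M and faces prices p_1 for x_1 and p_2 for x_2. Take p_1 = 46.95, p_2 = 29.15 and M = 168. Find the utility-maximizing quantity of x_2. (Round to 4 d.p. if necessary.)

x_2* = 4.9571

From the CES first-order condition, (3/4)·(x_2/x_1)^(1/3) = p_1/p_2.
Solve for the ratio: x_2/x_1 = [(4/3)·p_1/p_2]^(3).
Substitute x_2 = (x_2/x_1)·x_1 into the budget: x_1* = M/(p_1 + p_2·(x_2/x_1)).
Numerically x_2/x_1 = 9.903925, so x_1* = 168/(46.95 + 29.15·9.903925) = 0.5005 and x_2* = 9.903925·0.5005 = 4.9571.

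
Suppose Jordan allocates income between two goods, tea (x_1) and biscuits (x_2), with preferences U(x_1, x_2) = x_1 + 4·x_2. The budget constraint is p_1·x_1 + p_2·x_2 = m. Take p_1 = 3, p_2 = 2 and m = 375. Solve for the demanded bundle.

x_1* = 0, x_2* = 187.5

Linear utility — the consumer picks whichever good has higher MU/price: 1/3 = 0.3333 vs 4/2 = 2.
x_2 gives more utility per dollar, so spend all income on x_2: x_2* = m/p_2, x_1* = 0.
Numerically: x_1* = 0, x_2* = 187.5.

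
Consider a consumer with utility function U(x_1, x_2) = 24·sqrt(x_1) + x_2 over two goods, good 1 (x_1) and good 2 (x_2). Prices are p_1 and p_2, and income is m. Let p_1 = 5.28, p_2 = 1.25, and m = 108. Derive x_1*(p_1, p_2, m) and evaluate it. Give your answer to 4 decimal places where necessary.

Plugging in: x_1* = (12·1.25/5.28)² = 8.0708.

x_1* = 8.0708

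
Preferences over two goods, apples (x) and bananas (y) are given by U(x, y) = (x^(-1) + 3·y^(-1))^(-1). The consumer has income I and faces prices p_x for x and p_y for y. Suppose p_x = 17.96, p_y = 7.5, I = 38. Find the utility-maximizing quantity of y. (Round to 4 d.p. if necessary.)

y* = 2.6759

From the CES first-order condition, (1/3)·(y/x)^(2) = p_x/p_y.
Solve for the ratio: y/x = [3·p_x/p_y]^(0.5).
With the ratio pinned down, the budget gives x* = I/(p_x + p_y·(y/x)) and y* = (y/x)·x*.
Numerically y/x = 2.680298, so x* = 38/(17.96 + 7.5·2.680298) = 0.9984 and y* = 2.680298·0.9984 = 2.6759.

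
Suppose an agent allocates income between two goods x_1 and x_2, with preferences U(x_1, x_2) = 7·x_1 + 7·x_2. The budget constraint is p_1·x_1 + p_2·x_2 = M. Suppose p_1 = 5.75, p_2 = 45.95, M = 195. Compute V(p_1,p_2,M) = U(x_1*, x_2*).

V = 237.3913

Perfect substitutes: compare marginal utility per dollar. 7/p_1 vs 7/p_2 → 1.2174 vs 0.1523.
x_1 gives more utility per dollar, so spend all income on x_1: x_1* = M/p_1, x_2* = 0.
Numerically: x_1* = 33.913, x_2* = 0.
Utility at the optimum: U(33.913, 0) = 237.3913.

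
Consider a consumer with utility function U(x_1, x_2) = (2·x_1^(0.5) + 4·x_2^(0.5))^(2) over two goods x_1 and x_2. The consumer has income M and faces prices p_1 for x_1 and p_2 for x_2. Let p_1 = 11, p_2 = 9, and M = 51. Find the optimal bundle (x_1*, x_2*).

x_1* = 0.7873, x_2* = 4.7044

MRS = MU_x_1/MU_x_2 = (1/2)·(x_2/x_1)^(0.5). Set equal to p_1/p_2.
Hence x_2/x_1 = (2·p_1/p_2)^(1/(0.5)), i.e. raised to the 2 power.
Substitute x_2 = (x_2/x_1)·x_1 into the budget: x_1* = M/(p_1 + p_2·(x_2/x_1)).
Numerically x_2/x_1 = 5.975309, so x_1* = 51/(11 + 9·5.975309) = 0.7873 and x_2* = 5.975309·0.7873 = 4.7044.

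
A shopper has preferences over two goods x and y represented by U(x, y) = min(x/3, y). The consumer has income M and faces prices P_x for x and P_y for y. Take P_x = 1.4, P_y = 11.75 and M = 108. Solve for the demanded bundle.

With perfect complements, no substitution: consume in ratio x:y = 3:1.
Budget: P_x·x + P_y·(1/3)·x = M, so (3·P_x + P_y)·x = 3·M.
Demand: x*(P_x,P_y,M) = 3·M/(3·P_x + P_y), y* = M/(3·P_x + P_y).
Here 3·1.4 + 11.75 = 15.95, giving x* = 20.3135 and y* = 6.7712.

x* = 20.3135, y* = 6.7712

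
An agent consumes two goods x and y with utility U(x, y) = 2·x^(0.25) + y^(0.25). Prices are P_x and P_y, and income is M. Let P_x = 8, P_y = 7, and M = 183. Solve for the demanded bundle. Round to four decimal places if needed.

x* = 16.1671, y* = 7.6662

MRS = MU_x/MU_y = 2·(y/x)^(0.75). Set equal to P_x/P_y.
Hence y/x = ((1/2)·P_x/P_y)^(1/(0.75)), i.e. raised to the 4/3 power.
Substitute y = (y/x)·x into the budget: x* = M/(P_x + P_y·(y/x)).
Numerically y/x = 0.474187, so x* = 183/(8 + 7·0.474187) = 16.1671 and y* = 0.474187·16.1671 = 7.6662.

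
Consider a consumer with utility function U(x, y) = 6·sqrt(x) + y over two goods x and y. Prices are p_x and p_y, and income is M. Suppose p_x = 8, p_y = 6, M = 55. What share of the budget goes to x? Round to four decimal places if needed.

share on x = 0.7364

Utility is quasi-linear in y; the FOC for x is 3/√x = p_x/p_y.
Thus x* = (3·p_y/p_x)² — independent of M — with the rest of income spent on y.
Plugging in: x* = (3·6/8)² = 5.0625, y* = 2.4167.
Expenditure on x: 8·5.0625 = 40.5; share = 0.7364.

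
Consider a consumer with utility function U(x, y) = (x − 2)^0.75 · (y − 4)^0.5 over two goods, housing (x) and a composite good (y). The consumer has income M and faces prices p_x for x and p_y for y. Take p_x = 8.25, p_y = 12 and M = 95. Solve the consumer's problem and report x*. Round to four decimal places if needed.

Let x' = x−2, y' = y−4. MRS = (3/2)·y'/x' = p_x/p_y.
After buying the subsistence bundle (2, 4), a share 0.6 of the remaining income goes to x: x* = 2 + 0.6·(M − 2p_x − 4p_y)/p_x.
Discretionary income = 95 − 2·8.25 − 4·12 = 30.5; x* = 2 + 0.6·30.5/8.25 = 4.2182.

x* = 4.2182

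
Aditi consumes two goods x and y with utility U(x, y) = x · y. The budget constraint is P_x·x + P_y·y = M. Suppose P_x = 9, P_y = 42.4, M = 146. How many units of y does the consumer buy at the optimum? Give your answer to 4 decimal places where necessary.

y* = 1.7217

Tangency: MRS = y/x = P_x/P_y.
So P_y·y = P_x·x; combined with the budget, a share 0.5 of income goes to x.
Demand: x*(P_x,P_y,M) = 0.5·M/P_x and y* = 0.5·M/P_y.
At P_x=9, P_y=42.4, M=146: y* = 0.5·146/42.4 = 1.7217.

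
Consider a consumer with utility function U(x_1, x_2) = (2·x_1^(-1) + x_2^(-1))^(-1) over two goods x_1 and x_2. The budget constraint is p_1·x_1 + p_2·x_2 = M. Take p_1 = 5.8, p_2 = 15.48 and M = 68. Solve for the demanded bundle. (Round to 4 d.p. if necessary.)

MRS = MU_x_1/MU_x_2 = 2·(x_2/x_1)^(2). Set equal to p_1/p_2.
Solve for the ratio: x_2/x_1 = [(1/2)·p_1/p_2]^(0.5).
With the ratio pinned down, the budget gives x_1* = M/(p_1 + p_2·(x_2/x_1)) and x_2* = (x_2/x_1)·x_1*.
Numerically x_2/x_1 = 0.432826, so x_1* = 68/(5.8 + 15.48·0.432826) = 5.4399 and x_2* = 0.432826·5.4399 = 2.3545.

x_1* = 5.4399, x_2* = 2.3545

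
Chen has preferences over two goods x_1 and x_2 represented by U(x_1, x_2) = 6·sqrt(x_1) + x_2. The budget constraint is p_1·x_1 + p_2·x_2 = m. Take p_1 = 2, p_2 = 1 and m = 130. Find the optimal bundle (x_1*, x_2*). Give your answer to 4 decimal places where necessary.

x_1* = 2.25, x_2* = 125.5

Set MRS = p_1/p_2: 3·x_1^(−1/2) = p_1/p_2.
Solve: √x_1 = 3·p_2/p_1, so x_1*(p_1,p_2) = (3·p_2/p_1)², and x_2* = (m − p_1·x_1*)/p_2.
Plugging in: x_1* = (3·1/2)² = 2.25, x_2* = 125.5.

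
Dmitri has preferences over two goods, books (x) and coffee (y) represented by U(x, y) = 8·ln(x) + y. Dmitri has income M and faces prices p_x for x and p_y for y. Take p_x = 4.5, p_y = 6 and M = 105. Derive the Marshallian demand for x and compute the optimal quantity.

x* = 10.6667

MU_x = 8/x, MU_y = 1. Tangency: 8/x = p_x/p_y.
So x*(p_x,p_y) = 8·p_y/p_x, independent of income; and y* = (M − 8·p_y)/p_y.
At the given prices: x* = 8·6/4.5 = 10.6667.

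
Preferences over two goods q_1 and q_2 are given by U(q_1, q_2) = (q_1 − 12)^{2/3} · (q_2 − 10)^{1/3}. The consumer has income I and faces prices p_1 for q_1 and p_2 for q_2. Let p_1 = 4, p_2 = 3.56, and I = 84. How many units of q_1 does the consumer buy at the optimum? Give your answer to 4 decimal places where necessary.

This is Cobb-Douglas in (q_1−12, q_2−10): tangency gives 2/3·p_2·(q_2−10) = 1/3·p_1·(q_1−12).
After buying the subsistence bundle (12, 10), a share 2/3 of the remaining income goes to q_1: q_1* = 12 + 2/3·(I − 12p_1 − 10p_2)/p_1.
Discretionary income = 84 − 12·4 − 10·3.56 = 0.4; q_1* = 12 + 2/3·0.4/4 = 12.0667.

q_1* = 12.0667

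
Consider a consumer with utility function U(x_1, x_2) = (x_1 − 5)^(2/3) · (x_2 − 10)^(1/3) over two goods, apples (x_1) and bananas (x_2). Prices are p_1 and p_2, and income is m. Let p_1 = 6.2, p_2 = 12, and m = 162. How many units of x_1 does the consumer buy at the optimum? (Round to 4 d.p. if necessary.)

x_1* = 6.1828

MRS = 2·(x_2−10)/(x_1−5). Tangency with p_1/p_2 gives x_2−10 = (1/2)·(p_1/p_2)·(x_1−5).
Substituting into the budget: x_1* = 5 + 2/3·(m − 5·p_1 − 10·p_2)/p_1, and x_2* = 10 + 1/3·(…)/p_2.
Discretionary income = 162 − 5·6.2 − 10·12 = 11; x_1* = 5 + 2/3·11/6.2 = 6.1828.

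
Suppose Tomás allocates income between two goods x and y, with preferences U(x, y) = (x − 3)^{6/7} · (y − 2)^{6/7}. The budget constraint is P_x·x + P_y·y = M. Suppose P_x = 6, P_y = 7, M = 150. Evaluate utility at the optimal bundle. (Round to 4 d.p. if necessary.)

V = 44.095

Let x' = x−3, y' = y−2. MRS = y'/x' = P_x/P_y.
Substituting into the budget: x* = 3 + 0.5·(M − 3·P_x − 2·P_y)/P_x, and y* = 2 + 0.5·(…)/P_y.
Discretionary income = 150 − 3·6 − 2·7 = 118; x* = 3 + 0.5·118/6 = 12.8333; y* = 2 + 0.5·118/7 = 10.4286.
Utility at the optimum: U(12.8333, 10.4286) = 44.095.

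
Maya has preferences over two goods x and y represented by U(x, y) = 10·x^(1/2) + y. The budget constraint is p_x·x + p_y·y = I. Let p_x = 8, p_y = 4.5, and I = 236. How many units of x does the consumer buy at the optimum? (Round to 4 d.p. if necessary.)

Solve: √x = 5·p_y/p_x, so x*(p_x,p_y) = (5·p_y/p_x)², and y* = (I − p_x·x*)/p_y.
Plugging in: x* = (5·4.5/8)² = 7.9102.

x* = 7.9102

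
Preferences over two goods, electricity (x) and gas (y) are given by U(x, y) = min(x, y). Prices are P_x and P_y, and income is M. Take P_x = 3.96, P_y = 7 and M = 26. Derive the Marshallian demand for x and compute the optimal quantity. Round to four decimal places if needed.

With perfect complements, no substitution: consume in ratio x:y = 1:1.
Budget: P_x·x + P_y·x = M, so (P_x + P_y)·x = M.
Demand: x*(P_x,P_y,M) = M/(P_x + P_y), y* = M/(P_x + P_y).
Here 3.96 + 7 = 10.96, giving x* = 2.3723.

x* = 2.3723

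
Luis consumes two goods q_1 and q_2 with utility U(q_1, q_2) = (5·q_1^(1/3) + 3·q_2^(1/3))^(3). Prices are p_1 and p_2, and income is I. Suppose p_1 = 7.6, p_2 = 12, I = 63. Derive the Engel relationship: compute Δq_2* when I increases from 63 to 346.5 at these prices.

From the CES first-order condition, (5/3)·(q_2/q_1)^(2/3) = p_1/p_2.
Hence q_2/q_1 = ((3/5)·p_1/p_2)^(1/(2/3)), i.e. raised to the 1.5 power.
Substitute q_2 = (q_2/q_1)·q_1 into the budget: q_1* = I/(p_1 + p_2·(q_2/q_1)).
Numerically q_2/q_1 = 0.234248, so q_1* = 63/(7.6 + 12·0.234248) = 6.0513 and q_2* = 0.234248·6.0513 = 1.4175.
At I' = 346.5: q_2* = 7.7963. Change: 7.7963 − 1.4175 = 6.3788.

Δq_2* = 6.3788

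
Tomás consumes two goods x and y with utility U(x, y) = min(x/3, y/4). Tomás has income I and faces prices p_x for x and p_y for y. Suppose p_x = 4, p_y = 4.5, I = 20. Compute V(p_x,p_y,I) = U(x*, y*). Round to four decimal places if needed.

Demand: x*(p_x,p_y,I) = 3·I/(3·p_x + 4·p_y), y* = 4·I/(3·p_x + 4·p_y).
Here 3·4 + 4·4.5 = 30, giving x* = 2 and y* = 2.6667.
Utility at the optimum: U(2, 2.6667) = 0.6667.

V = 0.6667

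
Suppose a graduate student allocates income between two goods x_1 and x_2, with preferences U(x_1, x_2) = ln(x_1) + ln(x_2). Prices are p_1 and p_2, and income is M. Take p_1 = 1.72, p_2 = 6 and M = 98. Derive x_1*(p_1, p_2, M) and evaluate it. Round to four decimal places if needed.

x_1* = 28.4884

MU_x_1/MU_x_2 = (x_2)/(x_1); tangency sets this equal to p_1/p_2.
Rearranging, p_2·x_2 = p_1·x_1. Substituting into the budget gives p_1·x_1·(1 + 1) = M.
Demand: x_1*(p_1,p_2,M) = 0.5·M/p_1 and x_2* = 0.5·M/p_2.
At p_1=1.72, p_2=6, M=98: x_1* = 0.5·98/1.72 = 28.4884.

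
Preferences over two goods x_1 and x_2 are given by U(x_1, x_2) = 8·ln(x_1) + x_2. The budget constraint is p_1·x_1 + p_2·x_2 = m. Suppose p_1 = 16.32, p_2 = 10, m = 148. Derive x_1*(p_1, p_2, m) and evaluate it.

x_1* = 4.902

Set MRS = p_1/p_2: (8/x_1)/1 = p_1/p_2.
So x_1*(p_1,p_2) = 8·p_2/p_1, independent of income; and x_2* = (m − 8·p_2)/p_2.
At the given prices: x_1* = 8·10/16.32 = 4.902.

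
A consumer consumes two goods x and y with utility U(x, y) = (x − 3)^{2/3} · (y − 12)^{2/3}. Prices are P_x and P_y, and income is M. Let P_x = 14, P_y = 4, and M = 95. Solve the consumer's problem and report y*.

MRS = (y−12)/(x−3). Tangency with P_x/P_y gives y−12 = (P_x/P_y)·(x−3).
Substituting into the budget: x* = 3 + 0.5·(M − 3·P_x − 12·P_y)/P_x, and y* = 12 + 0.5·(…)/P_y.
Discretionary income = 95 − 3·14 − 12·4 = 5; y* = 12 + 0.5·5/4 = 12.625.

y* = 12.625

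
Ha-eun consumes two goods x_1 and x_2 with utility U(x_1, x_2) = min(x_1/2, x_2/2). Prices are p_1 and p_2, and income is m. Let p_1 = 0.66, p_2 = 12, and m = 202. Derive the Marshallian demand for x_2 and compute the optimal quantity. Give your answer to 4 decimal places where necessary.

Demand: x_1*(p_1,p_2,m) = 2·m/(2·p_1 + 2·p_2), x_2* = 2·m/(2·p_1 + 2·p_2).
Here 2·0.66 + 2·12 = 25.32, giving x_2* = 15.9558.

x_2* = 15.9558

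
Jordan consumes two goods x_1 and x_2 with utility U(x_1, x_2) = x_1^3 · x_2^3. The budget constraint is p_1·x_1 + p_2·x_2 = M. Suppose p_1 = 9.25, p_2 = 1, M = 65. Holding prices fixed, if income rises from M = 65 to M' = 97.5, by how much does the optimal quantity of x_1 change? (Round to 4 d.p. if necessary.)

At p_1=9.25, p_2=1, M=65: x_1* = 0.5·65/9.25 = 3.5135.
At M' = 97.5: x_1* = 5.2703. Change: 5.2703 − 3.5135 = 1.7568.

Δx_1* = 1.7568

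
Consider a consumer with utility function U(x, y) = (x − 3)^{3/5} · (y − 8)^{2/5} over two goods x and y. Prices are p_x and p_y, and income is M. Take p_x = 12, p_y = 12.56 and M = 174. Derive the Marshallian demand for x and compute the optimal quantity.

x* = 4.876

After buying the subsistence bundle (3, 8), a share 0.6 of the remaining income goes to x: x* = 3 + 0.6·(M − 3p_x − 8p_y)/p_x.
Discretionary income = 174 − 3·12 − 8·12.56 = 37.52; x* = 3 + 0.6·37.52/12 = 4.876.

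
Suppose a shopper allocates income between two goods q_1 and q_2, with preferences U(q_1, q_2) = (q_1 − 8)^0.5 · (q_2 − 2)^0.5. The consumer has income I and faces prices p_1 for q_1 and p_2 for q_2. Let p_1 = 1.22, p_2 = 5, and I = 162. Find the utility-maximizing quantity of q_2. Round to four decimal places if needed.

q_2* = 16.224

MRS = (q_2−2)/(q_1−8). Tangency with p_1/p_2 gives q_2−2 = (p_1/p_2)·(q_1−8).
After buying the subsistence bundle (8, 2), a share 0.5 of the remaining income goes to q_1: q_1* = 8 + 0.5·(I − 8p_1 − 2p_2)/p_1.
Discretionary income = 162 − 8·1.22 − 2·5 = 142.24; q_2* = 2 + 0.5·142.24/5 = 16.224.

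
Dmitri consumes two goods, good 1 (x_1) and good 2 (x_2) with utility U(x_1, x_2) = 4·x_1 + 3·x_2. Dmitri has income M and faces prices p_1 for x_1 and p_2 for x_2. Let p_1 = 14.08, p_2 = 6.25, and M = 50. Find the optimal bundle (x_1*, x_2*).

x_1* = 0, x_2* = 8

Perfect substitutes: compare marginal utility per dollar. 4/p_1 vs 3/p_2 → 0.2841 vs 0.48.
x_2 gives more utility per dollar, so spend all income on x_2: x_2* = M/p_2, x_1* = 0.
Numerically: x_1* = 0, x_2* = 8.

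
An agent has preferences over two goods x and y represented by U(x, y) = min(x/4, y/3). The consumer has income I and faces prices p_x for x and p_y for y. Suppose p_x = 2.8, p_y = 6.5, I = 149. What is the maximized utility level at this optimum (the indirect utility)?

V = 4.8534

Leontief preferences: the optimum is at the kink where x/4 = y/3, i.e. y = (3/4)·x.
Budget: p_x·x + p_y·(3/4)·x = I, so (4·p_x + 3·p_y)·x = 4·I.
Demand: x*(p_x,p_y,I) = 4·I/(4·p_x + 3·p_y), y* = 3·I/(4·p_x + 3·p_y).
Here 4·2.8 + 3·6.5 = 30.7, giving x* = 19.4137 and y* = 14.5603.
Utility at the optimum: U(19.4137, 14.5603) = 4.8534.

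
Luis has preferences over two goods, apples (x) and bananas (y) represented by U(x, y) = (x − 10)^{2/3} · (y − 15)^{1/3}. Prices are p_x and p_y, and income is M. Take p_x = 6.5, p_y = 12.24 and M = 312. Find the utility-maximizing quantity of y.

y* = 16.7266

Let x' = x−10, y' = y−15. MRS = 2·y'/x' = p_x/p_y.
Substituting into the budget: x* = 10 + 2/3·(M − 10·p_x − 15·p_y)/p_x, and y* = 15 + 1/3·(…)/p_y.
Discretionary income = 312 − 10·6.5 − 15·12.24 = 63.4; y* = 15 + 1/3·63.4/12.24 = 16.7266.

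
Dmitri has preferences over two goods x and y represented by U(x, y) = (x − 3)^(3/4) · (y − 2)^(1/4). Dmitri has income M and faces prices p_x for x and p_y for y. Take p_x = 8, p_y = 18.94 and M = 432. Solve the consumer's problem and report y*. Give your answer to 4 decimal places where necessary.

MRS = 3·(y−2)/(x−3). Tangency with p_x/p_y gives y−2 = (1/3)·(p_x/p_y)·(x−3).
After buying the subsistence bundle (3, 2), a share 0.75 of the remaining income goes to x: x* = 3 + 0.75·(M − 3p_x − 2p_y)/p_x.
Discretionary income = 432 − 3·8 − 2·18.94 = 370.12; y* = 2 + 0.25·370.12/18.94 = 6.8854.

y* = 6.8854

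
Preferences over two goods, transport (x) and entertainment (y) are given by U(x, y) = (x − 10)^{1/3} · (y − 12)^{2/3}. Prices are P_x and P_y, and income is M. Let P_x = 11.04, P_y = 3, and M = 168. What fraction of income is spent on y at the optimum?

share on y = 0.3

This is Cobb-Douglas in (x−10, y−12): tangency gives 1/3·P_y·(y−12) = 2/3·P_x·(x−10).
After buying the subsistence bundle (10, 12), a share 1/3 of the remaining income goes to x: x* = 10 + 1/3·(M − 10P_x − 12P_y)/P_x.
Discretionary income = 168 − 10·11.04 − 12·3 = 21.6; x* = 10 + 1/3·21.6/11.04 = 10.6522; y* = 12 + 2/3·21.6/3 = 16.8.
Expenditure on y: 3·16.8 = 50.4; share = 0.3.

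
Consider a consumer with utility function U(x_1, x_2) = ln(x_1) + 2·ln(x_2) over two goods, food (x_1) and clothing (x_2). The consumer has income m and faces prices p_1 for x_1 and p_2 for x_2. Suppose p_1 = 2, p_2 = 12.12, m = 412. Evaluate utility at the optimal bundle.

V = 10.4707

Tangency: MRS = (1/2)·x_2/x_1 = p_1/p_2.
Rearranging, p_2·x_2 = 2·p_1·x_1. Substituting into the budget gives p_1·x_1·(1 + 2) = m.
Demand: x_1*(p_1,p_2,m) = 1/3·m/p_1 and x_2* = 2/3·m/p_2.
At p_1=2, p_2=12.12, m=412: x_1* = 1/3·412/2 = 68.6667, x_2* = 22.6623.
Utility at the optimum: U(68.6667, 22.6623) = 10.4707.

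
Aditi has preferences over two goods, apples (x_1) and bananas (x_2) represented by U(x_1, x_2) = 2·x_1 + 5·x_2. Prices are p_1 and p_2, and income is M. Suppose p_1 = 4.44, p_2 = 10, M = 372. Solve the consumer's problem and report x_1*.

x_1* = 0

x_2 gives more utility per dollar, so spend all income on x_2: x_2* = M/p_2, x_1* = 0.
Numerically: x_1* = 0, x_2* = 37.2.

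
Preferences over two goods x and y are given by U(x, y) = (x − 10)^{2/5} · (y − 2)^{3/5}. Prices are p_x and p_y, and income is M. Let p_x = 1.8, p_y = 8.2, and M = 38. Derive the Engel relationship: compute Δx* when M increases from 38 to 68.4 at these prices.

Let x' = x−10, y' = y−2. MRS = (2/3)·y'/x' = p_x/p_y.
After buying the subsistence bundle (10, 2), a share 0.4 of the remaining income goes to x: x* = 10 + 0.4·(M − 10p_x − 2p_y)/p_x.
Discretionary income = 38 − 10·1.8 − 2·8.2 = 3.6; x* = 10 + 0.4·3.6/1.8 = 10.8.
At M' = 68.4: x* = 17.5556. Change: 17.5556 − 10.8 = 6.7556.

Δx* = 6.7556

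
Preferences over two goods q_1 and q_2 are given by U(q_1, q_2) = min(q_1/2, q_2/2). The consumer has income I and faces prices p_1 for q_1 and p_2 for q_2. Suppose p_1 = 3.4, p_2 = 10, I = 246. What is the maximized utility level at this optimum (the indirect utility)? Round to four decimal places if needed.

V = 9.1791

Leontief preferences: the optimum is at the kink where q_1/2 = q_2/2, i.e. q_2 = q_1.
Budget: p_1·q_1 + p_2·q_1 = I, so (2·p_1 + 2·p_2)·q_1 = 2·I.
Demand: q_1*(p_1,p_2,I) = 2·I/(2·p_1 + 2·p_2), q_2* = 2·I/(2·p_1 + 2·p_2).
Here 2·3.4 + 2·10 = 26.8, giving q_1* = 18.3582 and q_2* = 18.3582.
Utility at the optimum: U(18.3582, 18.3582) = 9.1791.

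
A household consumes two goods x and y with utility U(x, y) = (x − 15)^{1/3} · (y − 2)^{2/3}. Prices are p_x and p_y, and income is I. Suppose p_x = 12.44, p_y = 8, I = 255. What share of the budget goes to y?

share on y = 0.1997

This is Cobb-Douglas in (x−15, y−2): tangency gives 1/3·p_y·(y−2) = 2/3·p_x·(x−15).
Substituting into the budget: x* = 15 + 1/3·(I − 15·p_x − 2·p_y)/p_x, and y* = 2 + 2/3·(…)/p_y.
Discretionary income = 255 − 15·12.44 − 2·8 = 52.4; x* = 15 + 1/3·52.4/12.44 = 16.4041; y* = 2 + 2/3·52.4/8 = 6.3667.
Expenditure on y: 8·6.3667 = 50.9333; share = 0.1997.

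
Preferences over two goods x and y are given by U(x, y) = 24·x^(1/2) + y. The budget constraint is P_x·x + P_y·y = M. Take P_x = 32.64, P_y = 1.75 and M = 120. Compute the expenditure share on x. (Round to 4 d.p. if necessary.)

MU_x = 12/√x, MU_y = 1. Tangency: 12/√x = P_x/P_y.
Solve: √x = 12·P_y/P_x, so x*(P_x,P_y) = (12·P_y/P_x)², and y* = (M − P_x·x*)/P_y.
Plugging in: x* = (12·1.75/32.64)² = 0.4139, y* = 60.8508.
Expenditure on x: 32.64·0.4139 = 13.511; share = 0.1126.

share on x = 0.1126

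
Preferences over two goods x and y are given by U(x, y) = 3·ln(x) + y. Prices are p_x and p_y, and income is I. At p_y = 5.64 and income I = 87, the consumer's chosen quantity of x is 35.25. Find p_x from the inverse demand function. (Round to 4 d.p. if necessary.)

p_x = 0.48

MU_x = 3/x, MU_y = 1. Tangency: 3/x = p_x/p_y.
So x*(p_x,p_y) = 3·p_y/p_x, independent of income; and y* = (I − 3·p_y)/p_y.
Set x* = 35.25 in the demand function and solve for p_x: p_x = 0.48.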